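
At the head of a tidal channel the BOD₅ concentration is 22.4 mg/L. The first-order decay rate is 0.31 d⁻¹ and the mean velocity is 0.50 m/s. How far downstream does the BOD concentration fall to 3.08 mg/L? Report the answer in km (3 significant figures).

From C = C₀·e^(−kt), t = ln(C₀/C)/k = ln(22.4/3.08)/0.31 = 1.984/0.31 = 6.4 d.
Distance = v·t = 0.50 m/s × 5.53e+05 s = 2.765e+05 m = 276.5 km.

276 km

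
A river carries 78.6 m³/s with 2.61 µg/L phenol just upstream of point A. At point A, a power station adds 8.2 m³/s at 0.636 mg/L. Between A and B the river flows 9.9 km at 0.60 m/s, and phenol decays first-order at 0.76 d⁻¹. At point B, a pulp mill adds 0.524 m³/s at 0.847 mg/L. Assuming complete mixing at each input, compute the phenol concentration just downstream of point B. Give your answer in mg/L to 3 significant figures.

2.61 µg/L = 0.00261 mg/L.
After input A: C = (78.6·0.00261 + 8.2·0.636) / 86.8 = 0.06245 mg/L.
Over the 9.9 km reach to input B (t = 1.65e+04 s = 0.191 d), decay gives C = 0.06245·exp(−0.76·0.191) = 0.05401 mg/L.
After input B: C = (86.8·0.05401 + 0.524·0.847) / 87.32 = 0.05877 mg/L.

0.0588 mg/L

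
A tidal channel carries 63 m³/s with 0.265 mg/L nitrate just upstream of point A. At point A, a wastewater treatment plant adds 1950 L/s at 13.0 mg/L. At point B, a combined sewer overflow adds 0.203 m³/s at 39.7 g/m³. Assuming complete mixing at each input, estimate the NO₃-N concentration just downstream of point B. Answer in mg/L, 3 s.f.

1950 L/s = 1.95 m³/s.
After input A: C = (63·0.265 + 1.95·13) / 64.95 = 0.6473 mg/L.
After input B: C = (64.95·0.6473 + 0.203·39.7) / 65.15 = 0.769 mg/L.

0.769 mg/L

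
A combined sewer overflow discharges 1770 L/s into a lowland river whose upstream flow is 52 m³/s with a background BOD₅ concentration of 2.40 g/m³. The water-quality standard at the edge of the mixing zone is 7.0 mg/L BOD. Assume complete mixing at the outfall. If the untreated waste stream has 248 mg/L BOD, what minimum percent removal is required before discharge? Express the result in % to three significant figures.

42.7 %

1770 L/s = 1.77 m³/s.
Mass balance: 7·53.77 = 1.77·Cₑ + 52·2.4.
Cₑ = (376.4 − 124.8) / 1.77 = 142.1 mg/L.
Required removal = 1 − 142.1/248 = 42.68 %.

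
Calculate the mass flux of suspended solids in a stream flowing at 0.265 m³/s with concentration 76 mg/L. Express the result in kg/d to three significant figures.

Mass flux = Q·C = 0.265 m³/s × 76 g/m³ = 20.14 g/s.
= 20.14 g/s × 86.4 = 1740 kg/d.

1740 kg/d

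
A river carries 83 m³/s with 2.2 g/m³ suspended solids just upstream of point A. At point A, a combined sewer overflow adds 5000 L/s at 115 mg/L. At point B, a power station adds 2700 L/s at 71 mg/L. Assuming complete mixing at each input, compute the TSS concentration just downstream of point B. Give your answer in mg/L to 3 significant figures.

5000 L/s = 5 m³/s.
After input A: C = (83·2.2 + 5·115) / 88 = 8.609 mg/L.
2700 L/s = 2.7 m³/s.
After input B: C = (88·8.609 + 2.7·71) / 90.7 = 10.47 mg/L.

10.5 mg/L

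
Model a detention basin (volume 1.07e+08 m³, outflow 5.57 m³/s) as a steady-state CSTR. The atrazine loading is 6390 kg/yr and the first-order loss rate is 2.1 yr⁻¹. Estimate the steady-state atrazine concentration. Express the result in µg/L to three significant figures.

16.0 µg/L

Outflow Q = 5.57 m³/s × 3.156e+07 s/yr = 1.758e+08 m³/yr.
Steady-state CSTR mass balance: W = Q·C + k·V·C, so C = W/(Q + kV).
Q + kV = 1.758e+08 + 2.1·1.07e+08 = 4.005e+08 m³/yr.
C = 6390/4.005e+08 = 1.596e-05 kg/m³ = 0.01596 mg/L = 15.96 µg/L.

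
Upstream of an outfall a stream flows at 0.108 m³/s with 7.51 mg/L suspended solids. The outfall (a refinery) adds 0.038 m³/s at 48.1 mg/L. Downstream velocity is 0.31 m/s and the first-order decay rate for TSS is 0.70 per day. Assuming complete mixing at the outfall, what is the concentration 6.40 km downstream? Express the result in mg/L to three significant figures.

15.3 mg/L

After complete mixing, C₀ = (0.038·48.1 + 0.108·7.51) / 0.146 = 18.07 mg/L.
Travel time t = 6400 m / 0.31 m/s = 2.065e+04 s = 0.2389 d.
C = 18.07·exp(−0.70·0.2389) = 18.07·0.846 = 15.29 mg/L.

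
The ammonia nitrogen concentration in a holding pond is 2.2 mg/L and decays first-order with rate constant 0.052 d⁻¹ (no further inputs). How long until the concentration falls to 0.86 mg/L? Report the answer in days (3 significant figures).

18.1 d

t = ln(C₀/C)/k = ln(2.2/0.86)/0.052 = 0.9393/0.052 = 18.06 d.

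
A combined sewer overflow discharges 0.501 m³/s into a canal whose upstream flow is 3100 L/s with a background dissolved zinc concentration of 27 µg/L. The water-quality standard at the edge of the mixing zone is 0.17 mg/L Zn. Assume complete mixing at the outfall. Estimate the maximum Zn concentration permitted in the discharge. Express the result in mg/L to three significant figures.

3100 L/s = 3.1 m³/s.
27 µg/L = 0.027 mg/L.
Mass balance: 0.17·3.601 = 0.501·Cₑ + 3.1·0.027.
Cₑ = (0.6122 − 0.0837) / 0.501 = 1.055 mg/L.

1.05 mg/L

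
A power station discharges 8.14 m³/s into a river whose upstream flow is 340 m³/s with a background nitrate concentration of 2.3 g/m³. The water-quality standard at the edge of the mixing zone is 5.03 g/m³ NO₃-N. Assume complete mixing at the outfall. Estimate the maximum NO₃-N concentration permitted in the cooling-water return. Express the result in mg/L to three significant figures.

119 mg/L

Mass balance: 5.03·348.1 = 8.14·Cₑ + 340·2.3.
Cₑ = (1751 − 782) / 8.14 = 119.1 mg/L.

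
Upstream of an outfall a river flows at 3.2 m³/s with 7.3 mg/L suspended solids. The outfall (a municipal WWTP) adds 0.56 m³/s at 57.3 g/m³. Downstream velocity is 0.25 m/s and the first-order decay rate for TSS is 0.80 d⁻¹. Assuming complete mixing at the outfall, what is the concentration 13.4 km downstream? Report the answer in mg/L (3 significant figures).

After complete mixing, C₀ = (0.56·57.3 + 3.2·7.3) / 3.76 = 14.75 mg/L.
Travel time t = 1.34e+04 m / 0.25 m/s = 5.36e+04 s = 0.6204 d.
C = 14.75·exp(−0.80·0.6204) = 14.75·0.6088 = 8.978 mg/L.

8.98 mg/L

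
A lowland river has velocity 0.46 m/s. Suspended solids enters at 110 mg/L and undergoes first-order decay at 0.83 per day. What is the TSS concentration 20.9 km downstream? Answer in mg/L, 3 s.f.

Travel time t = 20.9 km / 0.46 m/s = 2.09e+04/0.46 = 4.543e+04 s = 0.5259 d.
First-order decay: C = 110·exp(−0.83·0.5259) = 110·0.6463 = 71.09 mg/L.

71.1 mg/L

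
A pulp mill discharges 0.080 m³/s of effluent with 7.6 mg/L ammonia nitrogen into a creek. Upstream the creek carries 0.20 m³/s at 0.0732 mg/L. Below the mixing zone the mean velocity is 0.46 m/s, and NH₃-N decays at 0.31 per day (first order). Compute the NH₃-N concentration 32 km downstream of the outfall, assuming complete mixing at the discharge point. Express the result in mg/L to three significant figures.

After complete mixing, C₀ = (0.08·7.6 + 0.2·0.0732) / 0.28 = 2.224 mg/L.
Travel time t = 3.2e+04 m / 0.46 m/s = 6.957e+04 s = 0.8052 d.
C = 2.224·exp(−0.31·0.8052) = 2.224·0.7791 = 1.733 mg/L.

1.73 mg/L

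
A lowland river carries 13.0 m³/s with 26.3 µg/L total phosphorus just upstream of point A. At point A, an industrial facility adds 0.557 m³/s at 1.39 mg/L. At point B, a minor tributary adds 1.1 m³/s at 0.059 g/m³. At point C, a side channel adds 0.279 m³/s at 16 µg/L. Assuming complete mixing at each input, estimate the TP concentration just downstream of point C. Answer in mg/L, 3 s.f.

0.0794 mg/L

26.3 µg/L = 0.0263 mg/L.
After input A: C = (13·0.0263 + 0.557·1.39) / 13.56 = 0.08233 mg/L.
After input B: C = (13.56·0.08233 + 1.1·0.059) / 14.66 = 0.08058 mg/L.
16 µg/L = 0.016 mg/L.
After input C: C = (14.66·0.08058 + 0.279·0.016) / 14.94 = 0.07937 mg/L.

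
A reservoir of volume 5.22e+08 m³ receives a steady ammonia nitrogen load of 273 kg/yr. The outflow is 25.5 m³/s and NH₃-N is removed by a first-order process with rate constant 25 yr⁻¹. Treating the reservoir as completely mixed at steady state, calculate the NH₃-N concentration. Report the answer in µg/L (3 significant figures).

Outflow Q = 25.5 m³/s × 3.156e+07 s/yr = 8.047e+08 m³/yr.
Steady-state CSTR mass balance: W = Q·C + k·V·C, so C = W/(Q + kV).
Q + kV = 8.047e+08 + 25·5.22e+08 = 1.385e+10 m³/yr.
C = 273/1.385e+10 = 1.97e-08 kg/m³ = 1.97e-05 mg/L = 0.0197 µg/L.

0.0197 µg/L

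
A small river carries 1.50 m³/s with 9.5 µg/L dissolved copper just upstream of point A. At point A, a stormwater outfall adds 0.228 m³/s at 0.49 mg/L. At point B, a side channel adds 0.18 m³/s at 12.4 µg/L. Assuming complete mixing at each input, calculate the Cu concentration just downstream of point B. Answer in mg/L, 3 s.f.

9.5 µg/L = 0.0095 mg/L.
After input A: C = (1.5·0.0095 + 0.228·0.49) / 1.728 = 0.0729 mg/L.
12.4 µg/L = 0.0124 mg/L.
After input B: C = (1.728·0.0729 + 0.18·0.0124) / 1.908 = 0.06719 mg/L.

0.0672 mg/L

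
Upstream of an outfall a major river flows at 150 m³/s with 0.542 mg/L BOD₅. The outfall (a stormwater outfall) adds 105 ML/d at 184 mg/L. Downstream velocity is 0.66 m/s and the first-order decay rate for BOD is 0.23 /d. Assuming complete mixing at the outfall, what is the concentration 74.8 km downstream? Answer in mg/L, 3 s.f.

105 ML/d = 1.215 m³/s.
After complete mixing, C₀ = (1.215·184 + 150·0.542) / 151.2 = 2.016 mg/L.
Travel time t = 7.48e+04 m / 0.66 m/s = 1.133e+05 s = 1.312 d.
C = 2.016·exp(−0.23·1.312) = 2.016·0.7396 = 1.491 mg/L.

1.49 mg/L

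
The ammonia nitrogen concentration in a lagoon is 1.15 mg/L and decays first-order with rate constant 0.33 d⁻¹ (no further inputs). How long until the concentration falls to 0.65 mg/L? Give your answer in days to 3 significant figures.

1.73 d

t = ln(C₀/C)/k = ln(1.15/0.65)/0.33 = 0.5705/0.33 = 1.729 d.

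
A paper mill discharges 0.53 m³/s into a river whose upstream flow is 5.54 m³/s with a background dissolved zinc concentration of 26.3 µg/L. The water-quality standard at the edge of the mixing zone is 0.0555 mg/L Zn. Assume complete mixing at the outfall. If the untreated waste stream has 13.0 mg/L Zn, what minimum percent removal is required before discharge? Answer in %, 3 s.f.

26.3 µg/L = 0.0263 mg/L.
Mass balance: 0.0555·6.07 = 0.53·Cₑ + 5.54·0.0263.
Cₑ = (0.3369 − 0.1457) / 0.53 = 0.3607 mg/L.
Required removal = 1 − 0.3607/13.0 = 97.23 %.

97.2 %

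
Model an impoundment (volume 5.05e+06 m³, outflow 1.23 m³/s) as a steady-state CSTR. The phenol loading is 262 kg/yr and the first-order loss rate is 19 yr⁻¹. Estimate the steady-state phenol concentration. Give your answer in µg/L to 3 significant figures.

Outflow Q = 1.23 m³/s × 3.156e+07 s/yr = 3.882e+07 m³/yr.
Steady-state CSTR mass balance: W = Q·C + k·V·C, so C = W/(Q + kV).
Q + kV = 3.882e+07 + 19·5.05e+06 = 1.348e+08 m³/yr.
C = 262/1.348e+08 = 1.944e-06 kg/m³ = 0.001944 mg/L = 1.944 µg/L.

1.94 µg/L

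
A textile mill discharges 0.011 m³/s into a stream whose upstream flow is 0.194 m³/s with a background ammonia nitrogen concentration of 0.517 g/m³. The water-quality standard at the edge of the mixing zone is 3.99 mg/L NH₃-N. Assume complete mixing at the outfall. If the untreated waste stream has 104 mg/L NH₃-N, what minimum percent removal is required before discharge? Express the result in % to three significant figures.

37.3 %

Mass balance: 3.99·0.205 = 0.011·Cₑ + 0.194·0.517.
Cₑ = (0.818 − 0.1003) / 0.011 = 65.24 mg/L.
Required removal = 1 − 65.24/104 = 37.27 %.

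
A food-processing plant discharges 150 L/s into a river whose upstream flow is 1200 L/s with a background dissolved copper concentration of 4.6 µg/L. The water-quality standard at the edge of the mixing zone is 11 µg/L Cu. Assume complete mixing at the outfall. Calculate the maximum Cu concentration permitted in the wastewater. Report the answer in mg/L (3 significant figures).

0.0622 mg/L

150 L/s = 0.15 m³/s.
1200 L/s = 1.2 m³/s.
4.6 µg/L = 0.0046 mg/L.
11 µg/L = 0.011 mg/L.
Mass balance: 0.011·1.35 = 0.15·Cₑ + 1.2·0.0046.
Cₑ = (0.01485 − 0.00552) / 0.15 = 0.0622 mg/L.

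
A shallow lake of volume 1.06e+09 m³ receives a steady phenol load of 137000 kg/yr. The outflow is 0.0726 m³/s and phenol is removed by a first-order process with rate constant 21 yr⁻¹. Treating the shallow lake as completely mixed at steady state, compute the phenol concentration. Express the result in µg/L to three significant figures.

6.15 µg/L

Outflow Q = 0.0726 m³/s × 3.156e+07 s/yr = 2.291e+06 m³/yr.
Steady-state CSTR mass balance: W = Q·C + k·V·C, so C = W/(Q + kV).
Q + kV = 2.291e+06 + 21·1.06e+09 = 2.226e+10 m³/yr.
C = 137000/2.226e+10 = 6.154e-06 kg/m³ = 0.006154 mg/L = 6.154 µg/L.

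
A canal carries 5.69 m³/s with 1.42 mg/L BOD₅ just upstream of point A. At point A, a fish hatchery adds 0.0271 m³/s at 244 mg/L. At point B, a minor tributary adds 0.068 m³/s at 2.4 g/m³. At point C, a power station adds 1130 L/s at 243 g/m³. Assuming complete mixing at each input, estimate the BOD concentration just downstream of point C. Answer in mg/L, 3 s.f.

After input A: C = (5.69·1.42 + 0.0271·244) / 5.717 = 2.57 mg/L.
After input B: C = (5.717·2.57 + 0.068·2.4) / 5.785 = 2.568 mg/L.
1130 L/s = 1.13 m³/s.
After input C: C = (5.785·2.568 + 1.13·243) / 6.915 = 41.86 mg/L.

41.9 mg/L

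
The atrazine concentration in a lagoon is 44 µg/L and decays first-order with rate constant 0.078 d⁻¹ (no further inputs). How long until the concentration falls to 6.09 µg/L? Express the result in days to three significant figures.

t = ln(C₀/C)/k = ln(44/6.09)/0.078 = 1.978/0.078 = 25.35 d.

25.4 d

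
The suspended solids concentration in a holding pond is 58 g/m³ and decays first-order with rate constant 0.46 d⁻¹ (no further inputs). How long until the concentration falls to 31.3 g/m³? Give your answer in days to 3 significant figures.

t = ln(C₀/C)/k = ln(58/31.3)/0.46 = 0.6168/0.46 = 1.341 d.

1.34 d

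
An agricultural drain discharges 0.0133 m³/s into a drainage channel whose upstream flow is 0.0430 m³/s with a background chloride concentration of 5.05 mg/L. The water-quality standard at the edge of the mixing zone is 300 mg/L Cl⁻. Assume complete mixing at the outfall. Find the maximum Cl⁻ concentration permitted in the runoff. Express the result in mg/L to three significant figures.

1250 mg/L

Mass balance: 300·0.0563 = 0.0133·Cₑ + 0.043·5.05.
Cₑ = (16.89 − 0.2171) / 0.0133 = 1254 mg/L.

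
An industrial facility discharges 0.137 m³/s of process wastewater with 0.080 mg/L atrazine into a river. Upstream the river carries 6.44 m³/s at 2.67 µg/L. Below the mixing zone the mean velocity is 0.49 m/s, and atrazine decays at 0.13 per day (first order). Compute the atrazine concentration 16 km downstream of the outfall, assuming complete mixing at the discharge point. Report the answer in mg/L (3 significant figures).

0.00408 mg/L

2.67 µg/L = 0.00267 mg/L.
After complete mixing, C₀ = (0.137·0.08 + 6.44·0.00267) / 6.577 = 0.004281 mg/L.
Travel time t = 1.6e+04 m / 0.49 m/s = 3.265e+04 s = 0.3779 d.
C = 0.004281·exp(−0.13·0.3779) = 0.004281·0.9521 = 0.004076 mg/L.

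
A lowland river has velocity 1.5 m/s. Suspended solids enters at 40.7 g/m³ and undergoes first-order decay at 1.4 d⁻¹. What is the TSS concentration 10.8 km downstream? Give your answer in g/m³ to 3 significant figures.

Travel time t = 10.8 km / 1.5 m/s = 1.08e+04/1.5 = 7200 s = 0.08333 d.
First-order decay: C = 40.7·exp(−1.4·0.08333) = 40.7·0.8899 = 36.22 g/m³.

36.2 g/m³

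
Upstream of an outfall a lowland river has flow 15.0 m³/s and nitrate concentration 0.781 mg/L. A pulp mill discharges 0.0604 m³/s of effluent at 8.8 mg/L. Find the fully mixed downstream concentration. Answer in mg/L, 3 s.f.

By mass balance at complete mixing, C = (0.0604·8.8 + 15·0.781) / (0.0604 + 15) = 12.25/15.06 = 0.8132 mg/L.

0.813 mg/L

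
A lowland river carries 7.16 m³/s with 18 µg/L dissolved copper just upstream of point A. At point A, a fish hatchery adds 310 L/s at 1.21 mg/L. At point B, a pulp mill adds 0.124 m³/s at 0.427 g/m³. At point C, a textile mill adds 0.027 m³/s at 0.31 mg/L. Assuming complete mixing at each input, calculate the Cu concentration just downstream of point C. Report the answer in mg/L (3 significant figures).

18 µg/L = 0.018 mg/L.
310 L/s = 0.31 m³/s.
After input A: C = (7.16·0.018 + 0.31·1.21) / 7.47 = 0.06747 mg/L.
After input B: C = (7.47·0.06747 + 0.124·0.427) / 7.594 = 0.07334 mg/L.
After input C: C = (7.594·0.07334 + 0.027·0.31) / 7.621 = 0.07418 mg/L.

0.0742 mg/L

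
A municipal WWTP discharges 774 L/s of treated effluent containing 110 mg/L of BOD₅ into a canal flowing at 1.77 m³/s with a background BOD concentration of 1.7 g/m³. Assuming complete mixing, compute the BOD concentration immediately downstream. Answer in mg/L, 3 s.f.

34.6 mg/L

774 L/s = 0.774 m³/s.
By mass balance at complete mixing, C = (0.774·110 + 1.77·1.7) / (0.774 + 1.77) = 88.15/2.544 = 34.65 mg/L.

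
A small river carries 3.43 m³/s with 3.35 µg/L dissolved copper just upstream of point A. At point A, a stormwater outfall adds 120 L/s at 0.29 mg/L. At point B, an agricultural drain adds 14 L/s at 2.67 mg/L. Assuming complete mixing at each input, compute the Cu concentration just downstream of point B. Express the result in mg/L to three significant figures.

3.35 µg/L = 0.00335 mg/L.
120 L/s = 0.12 m³/s.
After input A: C = (3.43·0.00335 + 0.12·0.29) / 3.55 = 0.01304 mg/L.
14 L/s = 0.014 m³/s.
After input B: C = (3.55·0.01304 + 0.014·2.67) / 3.564 = 0.02348 mg/L.

0.0235 mg/L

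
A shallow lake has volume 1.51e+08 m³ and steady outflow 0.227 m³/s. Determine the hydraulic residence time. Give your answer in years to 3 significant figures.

21.1 yr

Q = 0.227 m³/s × 3.156e+07 s/yr = 7.164e+06 m³/yr.
Hydraulic residence time τ = V/Q = 1.51e+08/7.164e+06 = 21.08 yr.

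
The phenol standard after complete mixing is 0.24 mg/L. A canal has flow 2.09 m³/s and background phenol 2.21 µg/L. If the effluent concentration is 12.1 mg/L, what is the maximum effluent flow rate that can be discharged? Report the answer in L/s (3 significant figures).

2.21 µg/L = 0.00221 mg/L.
Mass balance at complete mixing: C_std·(Q_w + Q_r) = Q_w·C_e + Q_r·C_b.
Rearranging, Q_w = Q_r·(C_std − C_b)/(C_e − C_std) = 2.09·(0.24 − 0.00221) / (12.1 − 0.24) = 0.0419 m³/s.
= 41.9 L/s.

41.9 L/s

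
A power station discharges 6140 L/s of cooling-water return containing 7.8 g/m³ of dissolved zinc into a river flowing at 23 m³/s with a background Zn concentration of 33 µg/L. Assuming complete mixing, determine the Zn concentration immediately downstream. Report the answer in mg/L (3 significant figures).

1.67 mg/L

6140 L/s = 6.14 m³/s.
33 µg/L = 0.033 mg/L.
Flow-weighted mixing gives C = (6.14·7.8 + 23·0.033) / (6.14 + 23) = 48.65/29.14 = 1.67 mg/L.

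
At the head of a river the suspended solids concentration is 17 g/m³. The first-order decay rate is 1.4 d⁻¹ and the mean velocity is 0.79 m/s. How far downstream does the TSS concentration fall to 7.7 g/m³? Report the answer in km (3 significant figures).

38.6 km

From C = C₀·e^(−kt), t = ln(C₀/C)/k = ln(17/7.7)/1.4 = 0.792/1.4 = 0.5657 d.
Distance = v·t = 0.79 m/s × 4.888e+04 s = 3.861e+04 m = 38.61 km.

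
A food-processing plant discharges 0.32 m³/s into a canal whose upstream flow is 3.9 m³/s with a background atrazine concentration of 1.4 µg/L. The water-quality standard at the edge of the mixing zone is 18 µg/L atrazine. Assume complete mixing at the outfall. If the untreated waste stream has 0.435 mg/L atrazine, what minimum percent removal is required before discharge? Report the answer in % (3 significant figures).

1.4 µg/L = 0.0014 mg/L.
18 µg/L = 0.018 mg/L.
Mass balance: 0.018·4.22 = 0.32·Cₑ + 3.9·0.0014.
Cₑ = (0.07596 − 0.00546) / 0.32 = 0.2203 mg/L.
Required removal = 1 − 0.2203/0.435 = 49.35 %.

49.4 %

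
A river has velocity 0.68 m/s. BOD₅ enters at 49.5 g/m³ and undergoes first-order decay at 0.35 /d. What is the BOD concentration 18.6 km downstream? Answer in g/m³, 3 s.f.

Travel time t = 18.6 km / 0.68 m/s = 1.86e+04/0.68 = 2.735e+04 s = 0.3166 d.
First-order decay: C = 49.5·exp(−0.35·0.3166) = 49.5·0.8951 = 44.31 g/m³.

44.3 g/m³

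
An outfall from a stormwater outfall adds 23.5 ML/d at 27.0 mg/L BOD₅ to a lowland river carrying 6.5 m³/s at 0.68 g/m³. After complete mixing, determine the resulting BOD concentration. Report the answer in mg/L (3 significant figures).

1.74 mg/L

23.5 ML/d = 0.272 m³/s.
Flow-weighted mixing gives C = (0.272·27 + 6.5·0.68) / (0.272 + 6.5) = 11.76/6.772 = 1.737 mg/L.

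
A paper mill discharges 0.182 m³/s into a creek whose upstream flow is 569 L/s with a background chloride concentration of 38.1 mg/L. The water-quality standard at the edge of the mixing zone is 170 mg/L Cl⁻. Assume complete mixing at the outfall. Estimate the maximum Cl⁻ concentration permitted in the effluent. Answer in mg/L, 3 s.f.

582 mg/L

569 L/s = 0.569 m³/s.
Mass balance: 170·0.751 = 0.182·Cₑ + 0.569·38.1.
Cₑ = (127.7 − 21.68) / 0.182 = 582.4 mg/L.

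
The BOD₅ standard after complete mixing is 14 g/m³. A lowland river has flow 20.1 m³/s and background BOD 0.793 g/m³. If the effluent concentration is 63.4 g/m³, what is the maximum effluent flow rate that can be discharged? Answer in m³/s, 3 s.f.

5.37 m³/s

Mass balance at complete mixing: C_std·(Q_w + Q_r) = Q_w·C_e + Q_r·C_b.
Rearranging, Q_w = Q_r·(C_std − C_b)/(C_e − C_std) = 20.1·(14 − 0.793) / (63.4 − 14) = 5.374 m³/s.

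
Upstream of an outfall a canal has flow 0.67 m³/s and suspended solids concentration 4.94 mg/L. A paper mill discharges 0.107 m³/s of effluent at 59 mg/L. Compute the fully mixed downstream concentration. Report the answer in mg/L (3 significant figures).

12.4 mg/L

Flow-weighted mixing gives C = (0.107·59 + 0.67·4.94) / (0.107 + 0.67) = 9.623/0.777 = 12.38 mg/L.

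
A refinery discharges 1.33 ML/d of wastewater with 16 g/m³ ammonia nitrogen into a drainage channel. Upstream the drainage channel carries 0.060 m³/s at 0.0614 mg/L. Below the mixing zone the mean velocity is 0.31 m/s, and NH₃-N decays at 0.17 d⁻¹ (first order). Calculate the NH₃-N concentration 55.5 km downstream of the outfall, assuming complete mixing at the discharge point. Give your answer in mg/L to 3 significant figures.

1.33 ML/d = 0.01539 m³/s.
After complete mixing, C₀ = (0.01539·16 + 0.06·0.0614) / 0.07539 = 3.316 mg/L.
Travel time t = 5.55e+04 m / 0.31 m/s = 1.79e+05 s = 2.072 d.
C = 3.316·exp(−0.17·2.072) = 3.316·0.7031 = 2.331 mg/L.

2.33 mg/L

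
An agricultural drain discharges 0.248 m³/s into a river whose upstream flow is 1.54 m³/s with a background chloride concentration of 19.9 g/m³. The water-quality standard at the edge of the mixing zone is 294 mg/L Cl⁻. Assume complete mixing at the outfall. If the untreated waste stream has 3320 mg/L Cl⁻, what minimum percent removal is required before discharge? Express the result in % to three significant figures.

39.9 %

Mass balance: 294·1.788 = 0.248·Cₑ + 1.54·19.9.
Cₑ = (525.7 − 30.65) / 0.248 = 1996 mg/L.
Required removal = 1 − 1996/3320 = 39.88 %.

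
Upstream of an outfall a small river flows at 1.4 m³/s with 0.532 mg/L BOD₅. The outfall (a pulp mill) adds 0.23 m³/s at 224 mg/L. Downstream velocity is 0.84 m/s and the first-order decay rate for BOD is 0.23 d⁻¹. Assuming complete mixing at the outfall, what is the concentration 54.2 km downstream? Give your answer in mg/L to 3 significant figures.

After complete mixing, C₀ = (0.23·224 + 1.4·0.532) / 1.63 = 32.06 mg/L.
Travel time t = 5.42e+04 m / 0.84 m/s = 6.452e+04 s = 0.7468 d.
C = 32.06·exp(−0.23·0.7468) = 32.06·0.8422 = 27 mg/L.

27.0 mg/L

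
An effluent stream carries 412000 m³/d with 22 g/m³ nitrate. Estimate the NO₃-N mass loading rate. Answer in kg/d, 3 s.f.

9060 kg/d

412000 m³/d = 4.769 m³/s.
Mass flux = Q·C = 4.769 m³/s × 22 g/m³ = 104.9 g/s.
= 104.9 g/s × 86.4 = 9064 kg/d.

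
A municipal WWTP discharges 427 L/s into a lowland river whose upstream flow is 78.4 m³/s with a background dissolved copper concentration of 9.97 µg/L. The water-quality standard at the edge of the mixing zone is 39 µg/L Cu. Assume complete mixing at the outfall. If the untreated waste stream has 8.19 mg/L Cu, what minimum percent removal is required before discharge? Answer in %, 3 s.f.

427 L/s = 0.427 m³/s.
9.97 µg/L = 0.00997 mg/L.
39 µg/L = 0.039 mg/L.
Mass balance: 0.039·78.83 = 0.427·Cₑ + 78.4·0.00997.
Cₑ = (3.074 − 0.7816) / 0.427 = 5.369 mg/L.
Required removal = 1 − 5.369/8.19 = 34.44 %.

34.4 %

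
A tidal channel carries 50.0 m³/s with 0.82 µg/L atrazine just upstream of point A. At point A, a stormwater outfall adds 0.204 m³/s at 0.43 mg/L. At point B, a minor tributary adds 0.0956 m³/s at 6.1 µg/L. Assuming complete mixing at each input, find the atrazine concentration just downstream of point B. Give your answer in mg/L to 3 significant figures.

0.82 µg/L = 0.00082 mg/L.
After input A: C = (50·0.00082 + 0.204·0.43) / 50.2 = 0.002564 mg/L.
6.1 µg/L = 0.0061 mg/L.
After input B: C = (50.2·0.002564 + 0.0956·0.0061) / 50.3 = 0.002571 mg/L.

0.00257 mg/L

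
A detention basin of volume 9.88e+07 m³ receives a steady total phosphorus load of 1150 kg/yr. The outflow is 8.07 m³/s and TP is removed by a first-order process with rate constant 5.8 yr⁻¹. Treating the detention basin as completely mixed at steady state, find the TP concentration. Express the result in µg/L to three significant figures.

Outflow Q = 8.07 m³/s × 3.156e+07 s/yr = 2.547e+08 m³/yr.
Steady-state CSTR mass balance: W = Q·C + k·V·C, so C = W/(Q + kV).
Q + kV = 2.547e+08 + 5.8·9.88e+07 = 8.277e+08 m³/yr.
C = 1150/8.277e+08 = 1.389e-06 kg/m³ = 0.001389 mg/L = 1.389 µg/L.

1.39 µg/L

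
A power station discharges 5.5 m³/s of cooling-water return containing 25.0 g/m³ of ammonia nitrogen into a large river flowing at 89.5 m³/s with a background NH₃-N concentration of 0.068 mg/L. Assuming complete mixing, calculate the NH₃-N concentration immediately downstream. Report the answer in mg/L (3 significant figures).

Flow-weighted mixing gives C = (5.5·25 + 89.5·0.068) / (5.5 + 89.5) = 143.6/95 = 1.511 mg/L.

1.51 mg/L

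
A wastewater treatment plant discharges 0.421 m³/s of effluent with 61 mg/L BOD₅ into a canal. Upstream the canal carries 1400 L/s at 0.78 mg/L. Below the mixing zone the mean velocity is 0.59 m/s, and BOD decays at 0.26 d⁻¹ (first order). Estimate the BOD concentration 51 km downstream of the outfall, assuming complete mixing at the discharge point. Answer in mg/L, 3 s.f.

1400 L/s = 1.4 m³/s.
After complete mixing, C₀ = (0.421·61 + 1.4·0.78) / 1.821 = 14.7 mg/L.
Travel time t = 5.1e+04 m / 0.59 m/s = 8.644e+04 s = 1 d.
C = 14.7·exp(−0.26·1) = 14.7·0.771 = 11.33 mg/L.

11.3 mg/L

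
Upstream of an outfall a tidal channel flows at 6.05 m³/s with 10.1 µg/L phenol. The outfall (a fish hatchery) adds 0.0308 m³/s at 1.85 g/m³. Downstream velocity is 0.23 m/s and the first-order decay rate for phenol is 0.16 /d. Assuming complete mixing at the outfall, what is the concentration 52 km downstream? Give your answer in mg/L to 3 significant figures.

0.0128 mg/L

10.1 µg/L = 0.0101 mg/L.
After complete mixing, C₀ = (0.0308·1.85 + 6.05·0.0101) / 6.081 = 0.01942 mg/L.
Travel time t = 5.2e+04 m / 0.23 m/s = 2.261e+05 s = 2.617 d.
C = 0.01942·exp(−0.16·2.617) = 0.01942·0.6579 = 0.01278 mg/L.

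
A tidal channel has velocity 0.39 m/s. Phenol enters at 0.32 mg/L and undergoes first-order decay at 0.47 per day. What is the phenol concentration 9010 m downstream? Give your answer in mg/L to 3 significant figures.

0.282 mg/L

Travel time t = 9010 m / 0.39 m/s = 9010/0.39 = 2.31e+04 s = 0.2674 d.
First-order decay: C = 0.32·exp(−0.47·0.2674) = 0.32·0.8819 = 0.2822 mg/L.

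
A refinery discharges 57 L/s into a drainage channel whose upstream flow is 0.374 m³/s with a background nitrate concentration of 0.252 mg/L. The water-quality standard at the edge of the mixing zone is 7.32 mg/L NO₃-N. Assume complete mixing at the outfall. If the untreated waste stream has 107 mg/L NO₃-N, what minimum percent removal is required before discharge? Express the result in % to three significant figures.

49.8 %

57 L/s = 0.057 m³/s.
Mass balance: 7.32·0.431 = 0.057·Cₑ + 0.374·0.252.
Cₑ = (3.155 − 0.09425) / 0.057 = 53.7 mg/L.
Required removal = 1 − 53.7/107 = 49.82 %.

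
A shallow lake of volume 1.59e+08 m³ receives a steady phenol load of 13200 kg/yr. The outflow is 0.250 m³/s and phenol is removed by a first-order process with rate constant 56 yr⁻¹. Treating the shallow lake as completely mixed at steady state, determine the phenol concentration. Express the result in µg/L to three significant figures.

Outflow Q = 0.250 m³/s × 3.156e+07 s/yr = 7.889e+06 m³/yr.
Steady-state CSTR mass balance: W = Q·C + k·V·C, so C = W/(Q + kV).
Q + kV = 7.889e+06 + 56·1.59e+08 = 8.912e+09 m³/yr.
C = 13200/8.912e+09 = 1.481e-06 kg/m³ = 0.001481 mg/L = 1.481 µg/L.

1.48 µg/L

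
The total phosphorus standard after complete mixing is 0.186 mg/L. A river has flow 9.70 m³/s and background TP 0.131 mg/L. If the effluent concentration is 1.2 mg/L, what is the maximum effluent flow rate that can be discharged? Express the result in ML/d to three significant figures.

Mass balance at complete mixing: C_std·(Q_w + Q_r) = Q_w·C_e + Q_r·C_b.
Rearranging, Q_w = Q_r·(C_std − C_b)/(C_e − C_std) = 9.70·(0.186 − 0.131) / (1.2 − 0.186) = 0.5261 m³/s.
= 45.46 ML/d.

45.5 ML/d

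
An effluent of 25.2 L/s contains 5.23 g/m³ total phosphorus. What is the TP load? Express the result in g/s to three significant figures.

0.132 g/s

25.2 L/s = 0.0252 m³/s.
Mass flux = Q·C = 0.0252 m³/s × 5.23 g/m³ = 0.1318 g/s.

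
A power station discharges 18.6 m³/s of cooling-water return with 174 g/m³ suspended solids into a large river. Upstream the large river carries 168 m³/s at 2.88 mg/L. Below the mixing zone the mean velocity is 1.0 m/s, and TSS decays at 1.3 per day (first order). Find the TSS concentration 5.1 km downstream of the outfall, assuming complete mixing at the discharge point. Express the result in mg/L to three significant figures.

After complete mixing, C₀ = (18.6·174 + 168·2.88) / 186.6 = 19.94 mg/L.
Travel time t = 5100 m / 1.0 m/s = 5100 s = 0.05903 d.
C = 19.94·exp(−1.3·0.05903) = 19.94·0.9261 = 18.46 mg/L.

18.5 mg/L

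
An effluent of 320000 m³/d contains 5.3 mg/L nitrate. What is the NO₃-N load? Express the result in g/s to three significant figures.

320000 m³/d = 3.704 m³/s.
Mass flux = Q·C = 3.704 m³/s × 5.3 g/m³ = 19.63 g/s.

19.6 g/s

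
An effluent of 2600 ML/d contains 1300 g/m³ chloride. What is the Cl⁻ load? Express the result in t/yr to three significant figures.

1.23e+06 t/yr

2600 ML/d = 30.09 m³/s.
Mass flux = Q·C = 30.09 m³/s × 1300 g/m³ = 3.912e+04 g/s.
= 3.912e+04 g/s × 31.56 = 1.235e+06 t/yr.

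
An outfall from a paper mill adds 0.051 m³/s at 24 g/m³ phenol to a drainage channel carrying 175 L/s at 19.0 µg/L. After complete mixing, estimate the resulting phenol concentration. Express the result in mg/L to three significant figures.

5.43 mg/L

175 L/s = 0.175 m³/s.
19.0 µg/L = 0.019 mg/L.
Conservation of mass across the mixing zone: C = (0.051·24 + 0.175·0.019) / (0.051 + 0.175) = 1.227/0.226 = 5.431 mg/L.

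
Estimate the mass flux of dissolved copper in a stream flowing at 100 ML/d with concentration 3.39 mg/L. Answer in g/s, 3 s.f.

3.92 g/s

100 ML/d = 1.157 m³/s.
Mass flux = Q·C = 1.157 m³/s × 3.39 g/m³ = 3.924 g/s.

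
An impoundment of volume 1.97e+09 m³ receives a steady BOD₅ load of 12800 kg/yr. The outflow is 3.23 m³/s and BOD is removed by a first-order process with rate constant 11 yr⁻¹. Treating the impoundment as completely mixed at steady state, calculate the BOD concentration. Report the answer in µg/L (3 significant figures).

0.588 µg/L

Outflow Q = 3.23 m³/s × 3.156e+07 s/yr = 1.019e+08 m³/yr.
Steady-state CSTR mass balance: W = Q·C + k·V·C, so C = W/(Q + kV).
Q + kV = 1.019e+08 + 11·1.97e+09 = 2.177e+10 m³/yr.
C = 12800/2.177e+10 = 5.879e-07 kg/m³ = 0.0005879 mg/L = 0.5879 µg/L.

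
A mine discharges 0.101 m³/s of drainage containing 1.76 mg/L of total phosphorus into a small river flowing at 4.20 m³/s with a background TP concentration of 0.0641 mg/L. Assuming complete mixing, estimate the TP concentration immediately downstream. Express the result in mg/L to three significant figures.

Flow-weighted mixing gives C = (0.101·1.76 + 4.2·0.0641) / (0.101 + 4.2) = 0.447/4.301 = 0.1039 mg/L.

0.104 mg/L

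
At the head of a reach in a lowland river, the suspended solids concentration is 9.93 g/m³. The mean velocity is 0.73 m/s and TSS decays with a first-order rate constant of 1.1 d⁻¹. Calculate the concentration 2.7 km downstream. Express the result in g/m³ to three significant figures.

9.47 g/m³

Travel time t = 2.7 km / 0.73 m/s = 2700/0.73 = 3699 s = 0.04281 d.
First-order decay: C = 9.93·exp(−1.1·0.04281) = 9.93·0.954 = 9.473 g/m³.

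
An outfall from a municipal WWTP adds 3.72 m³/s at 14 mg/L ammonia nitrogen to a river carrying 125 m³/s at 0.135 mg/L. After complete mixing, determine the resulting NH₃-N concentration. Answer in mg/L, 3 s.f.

By mass balance at complete mixing, C = (3.72·14 + 125·0.135) / (3.72 + 125) = 68.96/128.7 = 0.5357 mg/L.

0.536 mg/L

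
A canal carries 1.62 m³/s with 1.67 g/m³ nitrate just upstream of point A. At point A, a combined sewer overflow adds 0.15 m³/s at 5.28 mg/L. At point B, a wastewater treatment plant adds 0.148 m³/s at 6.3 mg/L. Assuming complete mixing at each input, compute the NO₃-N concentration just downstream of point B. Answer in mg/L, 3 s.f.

After input A: C = (1.62·1.67 + 0.15·5.28) / 1.77 = 1.976 mg/L.
After input B: C = (1.77·1.976 + 0.148·6.3) / 1.918 = 2.31 mg/L.

2.31 mg/L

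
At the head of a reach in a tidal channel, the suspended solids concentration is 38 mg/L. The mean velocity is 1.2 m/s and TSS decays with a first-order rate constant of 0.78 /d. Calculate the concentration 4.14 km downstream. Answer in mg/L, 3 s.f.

36.8 mg/L

Travel time t = 4.14 km / 1.2 m/s = 4140/1.2 = 3450 s = 0.03993 d.
First-order decay: C = 38·exp(−0.78·0.03993) = 38·0.9693 = 36.83 mg/L.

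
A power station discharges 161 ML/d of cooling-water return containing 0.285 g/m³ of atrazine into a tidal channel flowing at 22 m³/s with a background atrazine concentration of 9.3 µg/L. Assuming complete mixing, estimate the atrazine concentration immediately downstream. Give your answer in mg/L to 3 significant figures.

0.0308 mg/L

161 ML/d = 1.863 m³/s.
9.3 µg/L = 0.0093 mg/L.
By mass balance at complete mixing, C = (1.863·0.285 + 22·0.0093) / (1.863 + 22) = 0.7357/23.86 = 0.03083 mg/L.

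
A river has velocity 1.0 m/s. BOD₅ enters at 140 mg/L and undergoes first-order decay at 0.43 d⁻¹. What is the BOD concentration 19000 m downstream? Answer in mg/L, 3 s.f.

127 mg/L

Travel time t = 19000 m / 1.0 m/s = 1.9e+04/1.0 = 1.9e+04 s = 0.2199 d.
First-order decay: C = 140·exp(−0.43·0.2199) = 140·0.9098 = 127.4 mg/L.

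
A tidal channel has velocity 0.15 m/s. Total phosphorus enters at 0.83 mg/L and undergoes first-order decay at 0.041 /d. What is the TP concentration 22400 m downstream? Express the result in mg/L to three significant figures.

0.773 mg/L

Travel time t = 22400 m / 0.15 m/s = 2.24e+04/0.15 = 1.493e+05 s = 1.728 d.
First-order decay: C = 0.83·exp(−0.041·1.728) = 0.83·0.9316 = 0.7732 mg/L.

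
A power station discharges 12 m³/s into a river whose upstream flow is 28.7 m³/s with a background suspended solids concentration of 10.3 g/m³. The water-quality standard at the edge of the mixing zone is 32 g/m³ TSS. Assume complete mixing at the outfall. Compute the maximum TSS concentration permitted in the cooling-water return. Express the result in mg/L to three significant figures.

Mass balance: 32·40.7 = 12·Cₑ + 28.7·10.3.
Cₑ = (1302 − 295.6) / 12 = 83.9 mg/L.

83.9 mg/L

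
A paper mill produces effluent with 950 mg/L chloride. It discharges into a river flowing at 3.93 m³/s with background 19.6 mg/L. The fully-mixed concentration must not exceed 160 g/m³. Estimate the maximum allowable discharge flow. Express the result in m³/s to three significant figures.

0.698 m³/s

Mass balance at complete mixing: C_std·(Q_w + Q_r) = Q_w·C_e + Q_r·C_b.
Rearranging, Q_w = Q_r·(C_std − C_b)/(C_e − C_std) = 3.93·(160 − 19.6) / (950 − 160) = 0.6984 m³/s.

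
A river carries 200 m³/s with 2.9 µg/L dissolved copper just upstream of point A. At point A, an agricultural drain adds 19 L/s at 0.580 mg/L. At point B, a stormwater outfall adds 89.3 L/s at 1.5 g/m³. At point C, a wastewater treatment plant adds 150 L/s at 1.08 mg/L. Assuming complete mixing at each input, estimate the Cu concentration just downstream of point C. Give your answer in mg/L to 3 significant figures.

0.00443 mg/L

2.9 µg/L = 0.0029 mg/L.
19 L/s = 0.019 m³/s.
After input A: C = (200·0.0029 + 0.019·0.58) / 200 = 0.002955 mg/L.
89.3 L/s = 0.0893 m³/s.
After input B: C = (200·0.002955 + 0.0893·1.5) / 200.1 = 0.003623 mg/L.
150 L/s = 0.15 m³/s.
After input C: C = (200.1·0.003623 + 0.15·1.08) / 200.3 = 0.004429 mg/L.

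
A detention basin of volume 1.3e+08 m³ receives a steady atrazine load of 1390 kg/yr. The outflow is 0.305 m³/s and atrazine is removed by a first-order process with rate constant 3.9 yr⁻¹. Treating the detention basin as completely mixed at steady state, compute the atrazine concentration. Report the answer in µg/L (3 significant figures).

2.69 µg/L

Outflow Q = 0.305 m³/s × 3.156e+07 s/yr = 9.625e+06 m³/yr.
Steady-state CSTR mass balance: W = Q·C + k·V·C, so C = W/(Q + kV).
Q + kV = 9.625e+06 + 3.9·1.3e+08 = 5.166e+08 m³/yr.
C = 1390/5.166e+08 = 2.691e-06 kg/m³ = 0.002691 mg/L = 2.691 µg/L.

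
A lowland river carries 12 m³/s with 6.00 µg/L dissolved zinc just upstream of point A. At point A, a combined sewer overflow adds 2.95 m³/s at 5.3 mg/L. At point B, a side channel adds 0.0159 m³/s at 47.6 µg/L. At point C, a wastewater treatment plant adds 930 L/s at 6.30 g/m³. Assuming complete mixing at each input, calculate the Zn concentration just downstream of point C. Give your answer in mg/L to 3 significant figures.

1.36 mg/L

6.00 µg/L = 0.006 mg/L.
After input A: C = (12·0.006 + 2.95·5.3) / 14.95 = 1.051 mg/L.
47.6 µg/L = 0.0476 mg/L.
After input B: C = (14.95·1.051 + 0.0159·0.0476) / 14.97 = 1.05 mg/L.
930 L/s = 0.93 m³/s.
After input C: C = (14.97·1.05 + 0.93·6.3) / 15.9 = 1.357 mg/L.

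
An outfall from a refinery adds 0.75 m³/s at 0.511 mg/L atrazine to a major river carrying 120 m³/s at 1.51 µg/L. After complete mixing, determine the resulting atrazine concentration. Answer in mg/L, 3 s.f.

1.51 µg/L = 0.00151 mg/L.
Flow-weighted mixing gives C = (0.75·0.511 + 120·0.00151) / (0.75 + 120) = 0.5645/120.8 = 0.004675 mg/L.

0.00467 mg/L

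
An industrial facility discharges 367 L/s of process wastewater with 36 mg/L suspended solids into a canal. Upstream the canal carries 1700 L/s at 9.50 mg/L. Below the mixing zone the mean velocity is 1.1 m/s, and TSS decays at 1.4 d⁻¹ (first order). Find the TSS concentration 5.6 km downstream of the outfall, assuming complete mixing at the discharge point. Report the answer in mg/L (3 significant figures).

367 L/s = 0.367 m³/s.
1700 L/s = 1.7 m³/s.
After complete mixing, C₀ = (0.367·36 + 1.7·9.5) / 2.067 = 14.21 mg/L.
Travel time t = 5600 m / 1.1 m/s = 5091 s = 0.05892 d.
C = 14.21·exp(−1.4·0.05892) = 14.21·0.9208 = 13.08 mg/L.

13.1 mg/L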